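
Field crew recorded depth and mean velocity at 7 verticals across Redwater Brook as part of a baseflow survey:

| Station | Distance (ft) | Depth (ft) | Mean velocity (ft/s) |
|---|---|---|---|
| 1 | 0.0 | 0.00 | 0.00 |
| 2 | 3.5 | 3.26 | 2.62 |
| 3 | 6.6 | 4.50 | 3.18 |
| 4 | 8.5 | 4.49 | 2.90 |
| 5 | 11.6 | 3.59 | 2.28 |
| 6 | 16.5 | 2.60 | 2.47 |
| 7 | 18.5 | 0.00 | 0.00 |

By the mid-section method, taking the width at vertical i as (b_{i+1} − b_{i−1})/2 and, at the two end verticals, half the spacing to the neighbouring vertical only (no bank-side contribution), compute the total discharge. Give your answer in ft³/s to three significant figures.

151 ft³/s

w_2 = (6.6 − 0.0)/2 = 3.3 ft; q_2 = 2.62 × 3.26 × 3.3 = 28.19 ft³/s
w_3 = (8.5 − 3.5)/2 = 2.5 ft; q_3 = 3.18 × 4.50 × 2.5 = 35.78 ft³/s
w_4 = (11.6 − 6.6)/2 = 2.5 ft; q_4 = 2.90 × 4.49 × 2.5 = 32.55 ft³/s
w_5 = (16.5 − 8.5)/2 = 4 ft; q_5 = 2.28 × 3.59 × 4 = 32.74 ft³/s
w_6 = (18.5 − 11.6)/2 = 3.45 ft; q_6 = 2.47 × 2.60 × 3.45 = 22.16 ft³/s
Stations 1, 7 contribute zero (depth or velocity is 0).
Q = Σ qᵢ = 151.4 ft³/s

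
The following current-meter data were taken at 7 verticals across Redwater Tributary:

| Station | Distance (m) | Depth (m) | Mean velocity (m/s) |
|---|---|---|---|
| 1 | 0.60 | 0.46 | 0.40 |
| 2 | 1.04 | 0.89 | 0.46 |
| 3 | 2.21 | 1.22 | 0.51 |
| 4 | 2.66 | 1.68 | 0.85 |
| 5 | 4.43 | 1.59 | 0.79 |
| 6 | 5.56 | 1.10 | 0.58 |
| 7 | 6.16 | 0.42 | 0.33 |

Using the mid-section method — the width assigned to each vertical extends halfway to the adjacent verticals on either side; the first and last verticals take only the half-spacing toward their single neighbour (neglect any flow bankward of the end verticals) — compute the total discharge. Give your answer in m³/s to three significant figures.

w_1 = (1.04 − 0.60)/2 = 0.22 m; q_1 = 0.40 × 0.46 × 0.22 = 0.04048 m³/s
w_2 = (2.21 − 0.60)/2 = 0.805 m; q_2 = 0.46 × 0.89 × 0.805 = 0.3296 m³/s
w_3 = (2.66 − 1.04)/2 = 0.81 m; q_3 = 0.51 × 1.22 × 0.81 = 0.5040 m³/s
w_4 = (4.43 − 2.21)/2 = 1.11 m; q_4 = 0.85 × 1.68 × 1.11 = 1.585 m³/s
w_5 = (5.56 − 2.66)/2 = 1.45 m; q_5 = 0.79 × 1.59 × 1.45 = 1.821 m³/s
w_6 = (6.16 − 4.43)/2 = 0.865 m; q_6 = 0.58 × 1.10 × 0.865 = 0.5519 m³/s
w_7 = (6.16 − 5.56)/2 = 0.3 m; q_7 = 0.33 × 0.42 × 0.3 = 0.04158 m³/s
Q = Σ qᵢ = 4.874 m³/s

4.87 m³/s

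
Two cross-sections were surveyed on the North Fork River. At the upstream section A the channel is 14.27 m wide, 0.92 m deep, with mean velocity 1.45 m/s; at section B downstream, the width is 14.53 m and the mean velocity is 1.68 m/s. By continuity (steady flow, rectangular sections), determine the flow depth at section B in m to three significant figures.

0.780 m

Q = A₁V₁ = (14.27×0.92) × 1.45 = 19.04 m³/s
d₂ = Q/(b₂ V₂) = 19.04/(14.53×1.68) = 0.7798 m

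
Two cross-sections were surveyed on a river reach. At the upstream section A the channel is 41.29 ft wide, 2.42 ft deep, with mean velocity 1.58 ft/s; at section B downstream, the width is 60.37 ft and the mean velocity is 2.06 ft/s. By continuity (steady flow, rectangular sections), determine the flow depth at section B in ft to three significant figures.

1.27 ft

Q = A₁V₁ = (41.29×2.42) × 1.58 = 157.9 ft³/s
d₂ = Q/(b₂ V₂) = 157.9/(60.37×2.06) = 1.269 ft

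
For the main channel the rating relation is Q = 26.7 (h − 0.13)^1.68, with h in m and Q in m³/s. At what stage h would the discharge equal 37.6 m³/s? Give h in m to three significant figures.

h − h₀ = (Q/C)^(1/b) = (37.6/26.7)^(1/1.68) = 1.226 m
h = 0.13 + 1.226 = 1.356 m

1.36 m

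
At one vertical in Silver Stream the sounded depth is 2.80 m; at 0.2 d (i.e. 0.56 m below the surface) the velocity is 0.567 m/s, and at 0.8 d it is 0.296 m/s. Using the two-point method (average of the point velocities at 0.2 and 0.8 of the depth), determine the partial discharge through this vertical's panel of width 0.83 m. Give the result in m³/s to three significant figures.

1.00 m³/s

v̄ = (0.567 + 0.296) / 2 = 0.4315 m/s
q = v̄ × d × w = 0.4315 × 2.80 × 0.83 = 1.003 m³/s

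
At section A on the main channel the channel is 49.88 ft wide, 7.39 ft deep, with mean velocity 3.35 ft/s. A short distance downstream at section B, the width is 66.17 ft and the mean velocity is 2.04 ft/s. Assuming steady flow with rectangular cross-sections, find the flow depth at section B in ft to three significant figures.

9.15 ft

Q = A₁V₁ = (49.88×7.39) × 3.35 = 1235 ft³/s
d₂ = Q/(b₂ V₂) = 1235/(66.17×2.04) = 9.148 ft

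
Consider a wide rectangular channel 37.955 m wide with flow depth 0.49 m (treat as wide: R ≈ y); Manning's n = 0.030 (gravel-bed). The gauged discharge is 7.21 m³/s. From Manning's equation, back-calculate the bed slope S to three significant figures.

0.000350

A = b·y = 37.955 × 0.49 = 18.60 m²
Wide channel: R ≈ y = 0.49 m
S = (Q·n / (1·A·R^(2/3)))² = (7.21×0.030 / (1×18.60×0.6215))² = 0.0003502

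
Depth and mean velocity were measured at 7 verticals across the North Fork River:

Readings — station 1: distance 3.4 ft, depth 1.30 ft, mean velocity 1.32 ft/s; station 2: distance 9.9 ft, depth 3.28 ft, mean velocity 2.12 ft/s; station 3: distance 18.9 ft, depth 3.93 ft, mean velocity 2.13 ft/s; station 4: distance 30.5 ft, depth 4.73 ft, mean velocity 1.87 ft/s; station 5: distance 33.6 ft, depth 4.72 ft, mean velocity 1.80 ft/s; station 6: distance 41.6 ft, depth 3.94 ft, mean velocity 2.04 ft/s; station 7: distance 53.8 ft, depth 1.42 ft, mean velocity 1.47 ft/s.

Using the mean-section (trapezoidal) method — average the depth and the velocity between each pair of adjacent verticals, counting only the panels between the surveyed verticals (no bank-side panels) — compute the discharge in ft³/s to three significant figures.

346 ft³/s

Panel 1-2: Δb = 6.5 ft, d̄ = (1.30+3.28)/2 = 2.29, v̄ = (1.32+2.12)/2 = 1.72 → q = 6.5×2.29×1.72 = 25.60 ft³/s
Panel 2-3: Δb = 9 ft, d̄ = (3.28+3.93)/2 = 3.605, v̄ = (2.12+2.13)/2 = 2.125 → q = 9×3.605×2.125 = 68.95 ft³/s
Panel 3-4: Δb = 11.6 ft, d̄ = (3.93+4.73)/2 = 4.33, v̄ = (2.13+1.87)/2 = 2 → q = 11.6×4.33×2 = 100.5 ft³/s
Panel 4-5: Δb = 3.1 ft, d̄ = (4.73+4.72)/2 = 4.725, v̄ = (1.87+1.80)/2 = 1.835 → q = 3.1×4.725×1.835 = 26.88 ft³/s
Panel 5-6: Δb = 8 ft, d̄ = (4.72+3.94)/2 = 4.33, v̄ = (1.80+2.04)/2 = 1.92 → q = 8×4.33×1.92 = 66.51 ft³/s
Panel 6-7: Δb = 12.2 ft, d̄ = (3.94+1.42)/2 = 2.68, v̄ = (2.04+1.47)/2 = 1.755 → q = 12.2×2.68×1.755 = 57.38 ft³/s
Q = Σ q = 345.8 ft³/s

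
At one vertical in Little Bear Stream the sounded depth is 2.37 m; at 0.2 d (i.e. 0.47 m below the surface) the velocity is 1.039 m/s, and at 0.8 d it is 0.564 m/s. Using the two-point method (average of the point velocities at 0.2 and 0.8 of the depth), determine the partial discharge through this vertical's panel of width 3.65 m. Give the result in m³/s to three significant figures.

6.93 m³/s

v̄ = (1.039 + 0.564) / 2 = 0.8015 m/s
q = v̄ × d × w = 0.8015 × 2.37 × 3.65 = 6.933 m³/s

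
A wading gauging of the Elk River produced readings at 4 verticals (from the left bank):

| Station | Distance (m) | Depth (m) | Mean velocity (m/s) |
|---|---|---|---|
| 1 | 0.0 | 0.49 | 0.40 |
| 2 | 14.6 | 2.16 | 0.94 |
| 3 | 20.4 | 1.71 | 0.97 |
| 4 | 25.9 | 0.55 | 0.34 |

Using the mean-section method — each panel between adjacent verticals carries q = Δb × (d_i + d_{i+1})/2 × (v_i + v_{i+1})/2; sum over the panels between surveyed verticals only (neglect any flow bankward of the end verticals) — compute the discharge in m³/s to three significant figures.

27.7 m³/s

Panel 1-2: Δb = 14.6 m, d̄ = (0.49+2.16)/2 = 1.325, v̄ = (0.40+0.94)/2 = 0.67 → q = 14.6×1.325×0.67 = 12.96 m³/s
Panel 2-3: Δb = 5.8 m, d̄ = (2.16+1.71)/2 = 1.935, v̄ = (0.94+0.97)/2 = 0.955 → q = 5.8×1.935×0.955 = 10.72 m³/s
Panel 3-4: Δb = 5.5 m, d̄ = (1.71+0.55)/2 = 1.13, v̄ = (0.97+0.34)/2 = 0.655 → q = 5.5×1.13×0.655 = 4.071 m³/s
Q = Σ q = 27.75 m³/s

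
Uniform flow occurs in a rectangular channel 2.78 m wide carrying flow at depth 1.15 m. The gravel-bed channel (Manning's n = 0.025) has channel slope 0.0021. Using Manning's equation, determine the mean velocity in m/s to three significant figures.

1.35 m/s

A = b·y = 2.78 × 1.15 = 3.197 m²
P = b + 2y = 2.78 + 2×1.15 = 5.080 m
R = A/P = 3.197/5.080 = 0.6293 m
Q = (1/n)·A·R^(2/3)·S^(1/2) = (1/0.025) × 3.197 × 0.6293^(2/3) × 0.0021^(1/2) = 4.304 m³/s
V = Q/A = 4.304/3.197 = 1.346 m/s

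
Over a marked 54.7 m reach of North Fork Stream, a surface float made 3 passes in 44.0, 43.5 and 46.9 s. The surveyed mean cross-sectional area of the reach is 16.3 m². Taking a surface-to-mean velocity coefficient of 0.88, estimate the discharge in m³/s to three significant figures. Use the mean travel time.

t̄ = (44.0 + 43.5 + 46.9) / 3 = 44.8 s
v_surface = L / t̄ = 54.7 / 44.8 = 1.221 m/s
v_mean = 0.88 × 1.221 = 1.074 m/s
Q = A × v_mean = 16.3 × 1.074 = 17.51 m³/s

17.5 m³/s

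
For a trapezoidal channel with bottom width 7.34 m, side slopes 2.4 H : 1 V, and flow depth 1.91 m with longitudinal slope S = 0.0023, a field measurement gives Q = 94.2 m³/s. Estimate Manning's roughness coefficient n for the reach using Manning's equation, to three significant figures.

A = (b + z·y)·y = (7.34 + 2.4×1.91)×1.91 = 22.77 m²
P = b + 2y√(1+z²) = 7.34 + 2×1.91×√(1+2.4²) = 17.27 m
R = A/P = 22.77/17.27 = 1.319 m
n = (1/Q)·A·R^(2/3)·S^(1/2) = (1/94.2) × 22.77 × 1.202 × 0.04796 = 0.01394

0.0139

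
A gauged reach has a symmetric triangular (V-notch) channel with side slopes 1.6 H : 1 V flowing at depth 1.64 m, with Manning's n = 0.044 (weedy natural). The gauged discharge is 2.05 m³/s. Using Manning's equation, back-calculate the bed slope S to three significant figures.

0.000713

A = z·y² = 1.6×1.64² = 4.303 m²
P = 2y√(1+z²) = 2×1.64×√(1+1.6²) = 6.189 m
R = A/P = 4.303/6.189 = 0.6954 m
S = (Q·n / (1·A·R^(2/3)))² = (2.05×0.044 / (1×4.303×0.7849))² = 0.0007132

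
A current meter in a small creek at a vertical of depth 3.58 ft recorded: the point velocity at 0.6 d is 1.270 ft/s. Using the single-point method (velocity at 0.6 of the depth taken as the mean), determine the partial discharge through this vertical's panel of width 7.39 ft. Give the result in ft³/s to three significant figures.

v̄ = v₀.₆ = 1.270 ft/s
q = v̄ × d × w = 1.270 × 3.58 × 7.39 = 33.60 ft³/s

33.6 ft³/s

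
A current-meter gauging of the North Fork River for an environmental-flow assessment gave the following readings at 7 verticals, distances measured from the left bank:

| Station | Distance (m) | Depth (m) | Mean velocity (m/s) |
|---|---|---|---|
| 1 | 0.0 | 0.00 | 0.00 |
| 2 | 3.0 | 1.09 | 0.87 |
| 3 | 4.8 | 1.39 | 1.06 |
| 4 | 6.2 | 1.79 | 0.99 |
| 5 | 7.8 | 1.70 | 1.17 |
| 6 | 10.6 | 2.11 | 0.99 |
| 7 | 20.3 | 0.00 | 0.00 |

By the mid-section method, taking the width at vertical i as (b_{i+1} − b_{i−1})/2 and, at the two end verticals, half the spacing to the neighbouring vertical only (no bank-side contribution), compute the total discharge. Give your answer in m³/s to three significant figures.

w_2 = (4.8 − 0.0)/2 = 2.4 m; q_2 = 0.87 × 1.09 × 2.4 = 2.276 m³/s
w_3 = (6.2 − 3.0)/2 = 1.6 m; q_3 = 1.06 × 1.39 × 1.6 = 2.357 m³/s
w_4 = (7.8 − 4.8)/2 = 1.5 m; q_4 = 0.99 × 1.79 × 1.5 = 2.658 m³/s
w_5 = (10.6 − 6.2)/2 = 2.2 m; q_5 = 1.17 × 1.70 × 2.2 = 4.376 m³/s
w_6 = (20.3 − 7.8)/2 = 6.25 m; q_6 = 0.99 × 2.11 × 6.25 = 13.06 m³/s
Stations 1, 7 contribute zero (depth or velocity is 0).
Q = Σ qᵢ = 24.72 m³/s

24.7 m³/s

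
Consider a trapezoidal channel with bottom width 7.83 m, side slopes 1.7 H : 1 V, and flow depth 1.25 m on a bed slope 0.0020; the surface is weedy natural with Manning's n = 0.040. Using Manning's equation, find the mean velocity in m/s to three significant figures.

1.10 m/s

A = (b + z·y)·y = (7.83 + 1.7×1.25)×1.25 = 12.44 m²
P = b + 2y√(1+z²) = 7.83 + 2×1.25×√(1+1.7²) = 12.76 m
R = A/P = 12.44/12.76 = 0.9752 m
Q = (1/n)·A·R^(2/3)·S^(1/2) = (1/0.040) × 12.44 × 0.9752^(2/3) × 0.0020^(1/2) = 13.68 m³/s
V = Q/A = 13.68/12.44 = 1.099 m/s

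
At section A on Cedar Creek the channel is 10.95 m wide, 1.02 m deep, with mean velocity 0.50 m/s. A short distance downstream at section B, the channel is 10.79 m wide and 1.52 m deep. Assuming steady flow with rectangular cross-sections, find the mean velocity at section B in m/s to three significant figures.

Q = A₁V₁ = (10.95×1.02) × 0.50 = 5.585 m³/s
A₂ = 10.79 × 1.52 = 16.40 m²
V₂ = Q/A₂ = 5.585/16.40 = 0.3405 m/s

0.341 m/s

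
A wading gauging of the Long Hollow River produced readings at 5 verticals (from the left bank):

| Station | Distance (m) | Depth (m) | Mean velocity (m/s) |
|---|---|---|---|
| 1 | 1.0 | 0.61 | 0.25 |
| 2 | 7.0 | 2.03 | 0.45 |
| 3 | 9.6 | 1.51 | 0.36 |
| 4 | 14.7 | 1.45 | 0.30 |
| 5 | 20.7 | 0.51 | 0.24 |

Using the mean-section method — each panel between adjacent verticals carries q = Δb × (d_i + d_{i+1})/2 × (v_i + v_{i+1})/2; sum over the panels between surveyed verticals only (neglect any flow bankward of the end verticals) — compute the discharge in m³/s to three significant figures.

8.71 m³/s

Panel 1-2: Δb = 6 m, d̄ = (0.61+2.03)/2 = 1.32, v̄ = (0.25+0.45)/2 = 0.35 → q = 6×1.32×0.35 = 2.772 m³/s
Panel 2-3: Δb = 2.6 m, d̄ = (2.03+1.51)/2 = 1.77, v̄ = (0.45+0.36)/2 = 0.405 → q = 2.6×1.77×0.405 = 1.864 m³/s
Panel 3-4: Δb = 5.1 m, d̄ = (1.51+1.45)/2 = 1.48, v̄ = (0.36+0.30)/2 = 0.33 → q = 5.1×1.48×0.33 = 2.491 m³/s
Panel 4-5: Δb = 6 m, d̄ = (1.45+0.51)/2 = 0.98, v̄ = (0.30+0.24)/2 = 0.27 → q = 6×0.98×0.27 = 1.588 m³/s
Q = Σ q = 8.714 m³/s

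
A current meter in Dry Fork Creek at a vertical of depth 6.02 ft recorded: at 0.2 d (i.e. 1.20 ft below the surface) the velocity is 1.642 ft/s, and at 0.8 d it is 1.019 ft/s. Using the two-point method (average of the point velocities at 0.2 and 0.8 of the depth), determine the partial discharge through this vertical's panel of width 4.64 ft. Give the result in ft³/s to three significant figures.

37.2 ft³/s

v̄ = (1.642 + 1.019) / 2 = 1.331 ft/s
q = v̄ × d × w = 1.331 × 6.02 × 4.64 = 37.16 ft³/s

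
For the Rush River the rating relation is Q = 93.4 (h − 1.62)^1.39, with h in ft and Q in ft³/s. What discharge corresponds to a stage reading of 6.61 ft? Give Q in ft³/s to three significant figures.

Q = 93.4 × (6.61 − 1.62)^1.39 = 93.4 × 4.99^1.39 = 872.4 ft³/s

872 ft³/s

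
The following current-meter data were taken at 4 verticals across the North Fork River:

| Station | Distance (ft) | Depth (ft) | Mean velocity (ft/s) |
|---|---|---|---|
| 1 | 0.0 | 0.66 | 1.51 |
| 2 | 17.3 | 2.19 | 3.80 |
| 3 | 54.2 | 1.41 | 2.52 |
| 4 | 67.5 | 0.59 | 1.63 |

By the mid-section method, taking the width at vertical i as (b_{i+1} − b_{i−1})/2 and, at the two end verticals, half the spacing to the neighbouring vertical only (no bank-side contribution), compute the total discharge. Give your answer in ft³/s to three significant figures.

330 ft³/s

w_1 = (17.3 − 0.0)/2 = 8.65 ft; q_1 = 1.51 × 0.66 × 8.65 = 8.621 ft³/s
w_2 = (54.2 − 0.0)/2 = 27.1 ft; q_2 = 3.80 × 2.19 × 27.1 = 225.5 ft³/s
w_3 = (67.5 − 17.3)/2 = 25.1 ft; q_3 = 2.52 × 1.41 × 25.1 = 89.19 ft³/s
w_4 = (67.5 − 54.2)/2 = 6.65 ft; q_4 = 1.63 × 0.59 × 6.65 = 6.395 ft³/s
Q = Σ qᵢ = 329.7 ft³/s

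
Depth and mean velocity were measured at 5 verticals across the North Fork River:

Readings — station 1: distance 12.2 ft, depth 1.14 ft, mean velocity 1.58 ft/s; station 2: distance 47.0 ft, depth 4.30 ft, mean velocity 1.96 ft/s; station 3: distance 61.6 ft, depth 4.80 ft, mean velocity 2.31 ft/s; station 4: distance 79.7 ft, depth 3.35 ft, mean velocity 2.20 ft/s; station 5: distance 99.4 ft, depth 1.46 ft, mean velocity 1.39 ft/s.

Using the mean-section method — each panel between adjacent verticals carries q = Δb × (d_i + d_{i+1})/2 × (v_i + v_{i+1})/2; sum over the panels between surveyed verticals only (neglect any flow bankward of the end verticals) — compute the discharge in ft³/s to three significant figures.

Panel 1-2: Δb = 34.8 ft, d̄ = (1.14+4.30)/2 = 2.72, v̄ = (1.58+1.96)/2 = 1.77 → q = 34.8×2.72×1.77 = 167.5 ft³/s
Panel 2-3: Δb = 14.6 ft, d̄ = (4.30+4.80)/2 = 4.55, v̄ = (1.96+2.31)/2 = 2.135 → q = 14.6×4.55×2.135 = 141.8 ft³/s
Panel 3-4: Δb = 18.1 ft, d̄ = (4.80+3.35)/2 = 4.075, v̄ = (2.31+2.20)/2 = 2.255 → q = 18.1×4.075×2.255 = 166.3 ft³/s
Panel 4-5: Δb = 19.7 ft, d̄ = (3.35+1.46)/2 = 2.405, v̄ = (2.20+1.39)/2 = 1.795 → q = 19.7×2.405×1.795 = 85.04 ft³/s
Q = Σ q = 560.7 ft³/s

561 ft³/s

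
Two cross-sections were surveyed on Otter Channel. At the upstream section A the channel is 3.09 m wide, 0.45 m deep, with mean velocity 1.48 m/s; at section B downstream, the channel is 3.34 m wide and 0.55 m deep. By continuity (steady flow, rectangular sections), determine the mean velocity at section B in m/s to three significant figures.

Q = A₁V₁ = (3.09×0.45) × 1.48 = 2.058 m³/s
A₂ = 3.34 × 0.55 = 1.837 m²
V₂ = Q/A₂ = 2.058/1.837 = 1.120 m/s

1.12 m/s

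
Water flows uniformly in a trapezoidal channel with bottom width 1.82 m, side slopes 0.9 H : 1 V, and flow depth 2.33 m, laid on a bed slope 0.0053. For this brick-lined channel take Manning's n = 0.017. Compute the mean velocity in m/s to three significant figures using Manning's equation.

A = (b + z·y)·y = (1.82 + 0.9×2.33)×2.33 = 9.127 m²
P = b + 2y√(1+z²) = 1.82 + 2×2.33×√(1+0.9²) = 8.089 m
R = A/P = 9.127/8.089 = 1.128 m
Q = (1/n)·A·R^(2/3)·S^(1/2) = (1/0.017) × 9.127 × 1.128^(2/3) × 0.0053^(1/2) = 42.36 m³/s
V = Q/A = 42.36/9.127 = 4.641 m/s

4.64 m/s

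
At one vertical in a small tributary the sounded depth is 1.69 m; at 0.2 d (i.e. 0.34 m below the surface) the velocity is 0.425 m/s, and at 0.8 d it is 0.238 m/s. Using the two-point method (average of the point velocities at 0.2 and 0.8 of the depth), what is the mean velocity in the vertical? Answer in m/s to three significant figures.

0.332 m/s

v̄ = (0.425 + 0.238) / 2 = 0.3315 m/s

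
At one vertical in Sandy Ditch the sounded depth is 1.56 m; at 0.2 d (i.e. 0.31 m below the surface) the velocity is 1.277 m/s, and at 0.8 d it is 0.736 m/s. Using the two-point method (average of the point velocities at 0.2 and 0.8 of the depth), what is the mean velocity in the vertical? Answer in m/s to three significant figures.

v̄ = (1.277 + 0.736) / 2 = 1.007 m/s

1.01 m/s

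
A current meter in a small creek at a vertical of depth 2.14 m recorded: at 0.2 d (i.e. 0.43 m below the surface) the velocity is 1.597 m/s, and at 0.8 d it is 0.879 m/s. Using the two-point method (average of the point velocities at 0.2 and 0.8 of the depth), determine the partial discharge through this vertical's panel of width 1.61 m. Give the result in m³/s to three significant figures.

v̄ = (1.597 + 0.879) / 2 = 1.238 m/s
q = v̄ × d × w = 1.238 × 2.14 × 1.61 = 4.265 m³/s

4.27 m³/s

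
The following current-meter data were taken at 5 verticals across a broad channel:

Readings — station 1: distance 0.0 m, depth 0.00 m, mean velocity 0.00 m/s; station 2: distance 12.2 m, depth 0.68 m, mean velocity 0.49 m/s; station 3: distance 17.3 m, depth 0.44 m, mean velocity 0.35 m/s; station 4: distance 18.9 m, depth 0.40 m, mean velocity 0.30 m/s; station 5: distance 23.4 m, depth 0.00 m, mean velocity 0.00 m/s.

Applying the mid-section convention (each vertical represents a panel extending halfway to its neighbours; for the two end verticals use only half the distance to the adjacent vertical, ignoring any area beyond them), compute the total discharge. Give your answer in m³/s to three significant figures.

3.76 m³/s

w_2 = (17.3 − 0.0)/2 = 8.65 m; q_2 = 0.49 × 0.68 × 8.65 = 2.882 m³/s
w_3 = (18.9 − 12.2)/2 = 3.35 m; q_3 = 0.35 × 0.44 × 3.35 = 0.5159 m³/s
w_4 = (23.4 − 17.3)/2 = 3.05 m; q_4 = 0.30 × 0.40 × 3.05 = 0.3660 m³/s
Stations 1, 5 contribute zero (depth or velocity is 0).
Q = Σ qᵢ = 3.764 m³/s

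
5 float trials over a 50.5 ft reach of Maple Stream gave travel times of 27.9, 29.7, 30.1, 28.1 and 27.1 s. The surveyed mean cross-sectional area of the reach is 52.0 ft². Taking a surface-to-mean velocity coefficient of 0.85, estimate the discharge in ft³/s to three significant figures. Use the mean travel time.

t̄ = (27.9 + 29.7 + 30.1 + 28.1 + 27.1) / 5 = 28.58 s
v_surface = L / t̄ = 50.5 / 28.58 = 1.767 ft/s
v_mean = 0.85 × 1.767 = 1.502 ft/s
Q = A × v_mean = 52.0 × 1.502 = 78.10 ft³/s

78.1 ft³/s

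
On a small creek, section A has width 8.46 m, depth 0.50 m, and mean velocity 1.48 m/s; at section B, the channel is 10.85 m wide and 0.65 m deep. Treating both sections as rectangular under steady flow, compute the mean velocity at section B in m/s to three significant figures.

0.888 m/s

Q = A₁V₁ = (8.46×0.50) × 1.48 = 6.260 m³/s
A₂ = 10.85 × 0.65 = 7.053 m²
V₂ = Q/A₂ = 6.260/7.053 = 0.8877 m/s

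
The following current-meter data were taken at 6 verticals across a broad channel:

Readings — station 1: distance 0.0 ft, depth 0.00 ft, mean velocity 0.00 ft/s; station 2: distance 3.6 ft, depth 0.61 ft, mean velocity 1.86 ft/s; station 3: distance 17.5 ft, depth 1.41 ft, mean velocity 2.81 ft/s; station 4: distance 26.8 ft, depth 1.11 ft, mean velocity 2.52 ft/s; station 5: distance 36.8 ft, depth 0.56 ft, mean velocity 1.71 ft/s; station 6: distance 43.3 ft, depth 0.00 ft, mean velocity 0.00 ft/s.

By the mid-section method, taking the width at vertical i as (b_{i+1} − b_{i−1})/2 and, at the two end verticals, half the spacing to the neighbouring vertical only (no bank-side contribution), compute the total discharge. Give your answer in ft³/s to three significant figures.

90.8 ft³/s

w_2 = (17.5 − 0.0)/2 = 8.75 ft; q_2 = 1.86 × 0.61 × 8.75 = 9.928 ft³/s
w_3 = (26.8 − 3.6)/2 = 11.6 ft; q_3 = 2.81 × 1.41 × 11.6 = 45.96 ft³/s
w_4 = (36.8 − 17.5)/2 = 9.65 ft; q_4 = 2.52 × 1.11 × 9.65 = 26.99 ft³/s
w_5 = (43.3 − 26.8)/2 = 8.25 ft; q_5 = 1.71 × 0.56 × 8.25 = 7.900 ft³/s
Stations 1, 6 contribute zero (depth or velocity is 0).
Q = Σ qᵢ = 90.78 ft³/s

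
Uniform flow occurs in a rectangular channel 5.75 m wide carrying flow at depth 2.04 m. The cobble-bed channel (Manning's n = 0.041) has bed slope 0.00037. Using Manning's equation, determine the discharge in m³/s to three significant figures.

6.19 m³/s

A = b·y = 5.75 × 2.04 = 11.73 m²
P = b + 2y = 5.75 + 2×2.04 = 9.830 m
R = A/P = 11.73/9.830 = 1.193 m
Q = (1/n)·A·R^(2/3)·S^(1/2) = (1/0.041) × 11.73 × 1.193^(2/3) × 0.00037^(1/2) = 6.191 m³/s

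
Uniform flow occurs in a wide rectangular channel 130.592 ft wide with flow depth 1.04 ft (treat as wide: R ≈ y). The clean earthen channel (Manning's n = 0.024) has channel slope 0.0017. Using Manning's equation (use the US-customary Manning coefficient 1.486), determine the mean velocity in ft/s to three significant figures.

A = b·y = 130.592 × 1.04 = 135.8 ft²
Wide channel: R ≈ y = 1.04 ft
Q = (1.486/n)·A·R^(2/3)·S^(1/2) = (1.486/0.024) × 135.8 × 1.040^(2/3) × 0.0017^(1/2) = 355.9 ft³/s
V = Q/A = 355.9/135.8 = 2.621 ft/s

2.62 ft/s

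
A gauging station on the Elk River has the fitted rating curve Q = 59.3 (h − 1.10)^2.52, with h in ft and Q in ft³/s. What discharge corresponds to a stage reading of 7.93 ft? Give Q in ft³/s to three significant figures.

Q = 59.3 × (7.93 − 1.10)^2.52 = 59.3 × 6.83^2.52 = 7513 ft³/s

7510 ft³/s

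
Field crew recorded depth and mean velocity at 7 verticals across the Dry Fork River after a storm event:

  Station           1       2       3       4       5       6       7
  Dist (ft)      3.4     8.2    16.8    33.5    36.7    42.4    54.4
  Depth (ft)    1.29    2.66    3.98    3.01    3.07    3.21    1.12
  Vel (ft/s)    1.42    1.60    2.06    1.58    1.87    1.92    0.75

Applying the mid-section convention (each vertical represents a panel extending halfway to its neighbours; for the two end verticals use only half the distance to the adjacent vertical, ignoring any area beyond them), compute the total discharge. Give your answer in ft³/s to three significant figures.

w_1 = (8.2 − 3.4)/2 = 2.4 ft; q_1 = 1.42 × 1.29 × 2.4 = 4.396 ft³/s
w_2 = (16.8 − 3.4)/2 = 6.7 ft; q_2 = 1.60 × 2.66 × 6.7 = 28.52 ft³/s
w_3 = (33.5 − 8.2)/2 = 12.65 ft; q_3 = 2.06 × 3.98 × 12.65 = 103.7 ft³/s
w_4 = (36.7 − 16.8)/2 = 9.95 ft; q_4 = 1.58 × 3.01 × 9.95 = 47.32 ft³/s
w_5 = (42.4 − 33.5)/2 = 4.45 ft; q_5 = 1.87 × 3.07 × 4.45 = 25.55 ft³/s
w_6 = (54.4 − 36.7)/2 = 8.85 ft; q_6 = 1.92 × 3.21 × 8.85 = 54.54 ft³/s
w_7 = (54.4 − 42.4)/2 = 6 ft; q_7 = 0.75 × 1.12 × 6 = 5.040 ft³/s
Q = Σ qᵢ = 269.1 ft³/s

269 ft³/s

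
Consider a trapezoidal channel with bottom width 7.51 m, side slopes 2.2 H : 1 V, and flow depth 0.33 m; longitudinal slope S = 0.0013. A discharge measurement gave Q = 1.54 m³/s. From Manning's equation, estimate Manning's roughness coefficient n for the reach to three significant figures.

0.0284

A = (b + z·y)·y = (7.51 + 2.2×0.33)×0.33 = 2.718 m²
P = b + 2y√(1+z²) = 7.51 + 2×0.33×√(1+2.2²) = 9.105 m
R = A/P = 2.718/9.105 = 0.2985 m
n = (1/Q)·A·R^(2/3)·S^(1/2) = (1/1.54) × 2.718 × 0.4467 × 0.03606 = 0.02842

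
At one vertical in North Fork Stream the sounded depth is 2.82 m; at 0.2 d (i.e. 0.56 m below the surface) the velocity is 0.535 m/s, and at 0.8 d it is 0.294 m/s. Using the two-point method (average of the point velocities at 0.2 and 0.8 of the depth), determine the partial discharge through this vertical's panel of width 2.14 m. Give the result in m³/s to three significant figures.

v̄ = (0.535 + 0.294) / 2 = 0.4145 m/s
q = v̄ × d × w = 0.4145 × 2.82 × 2.14 = 2.501 m³/s

2.50 m³/s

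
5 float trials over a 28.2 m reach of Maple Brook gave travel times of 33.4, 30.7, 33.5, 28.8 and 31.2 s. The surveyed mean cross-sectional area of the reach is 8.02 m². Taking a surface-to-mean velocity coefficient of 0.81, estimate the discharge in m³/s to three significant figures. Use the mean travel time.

t̄ = (33.4 + 30.7 + 33.5 + 28.8 + 31.2) / 5 = 31.52 s
v_surface = L / t̄ = 28.2 / 31.52 = 0.8947 m/s
v_mean = 0.81 × 0.8947 = 0.7247 m/s
Q = A × v_mean = 8.02 × 0.7247 = 5.812 m³/s

5.81 m³/s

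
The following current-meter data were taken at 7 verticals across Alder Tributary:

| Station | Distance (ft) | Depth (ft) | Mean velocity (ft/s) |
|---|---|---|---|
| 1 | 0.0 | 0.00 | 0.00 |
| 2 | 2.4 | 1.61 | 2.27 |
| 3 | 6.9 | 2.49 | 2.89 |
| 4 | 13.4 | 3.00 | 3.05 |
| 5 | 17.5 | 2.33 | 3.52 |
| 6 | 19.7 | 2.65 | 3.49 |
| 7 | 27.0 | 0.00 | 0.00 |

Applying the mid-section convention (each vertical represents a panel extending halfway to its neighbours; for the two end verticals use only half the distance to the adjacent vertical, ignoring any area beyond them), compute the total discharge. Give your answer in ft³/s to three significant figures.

170 ft³/s

w_2 = (6.9 − 0.0)/2 = 3.45 ft; q_2 = 2.27 × 1.61 × 3.45 = 12.61 ft³/s
w_3 = (13.4 − 2.4)/2 = 5.5 ft; q_3 = 2.89 × 2.49 × 5.5 = 39.58 ft³/s
w_4 = (17.5 − 6.9)/2 = 5.3 ft; q_4 = 3.05 × 3.00 × 5.3 = 48.50 ft³/s
w_5 = (19.7 − 13.4)/2 = 3.15 ft; q_5 = 3.52 × 2.33 × 3.15 = 25.84 ft³/s
w_6 = (27.0 − 17.5)/2 = 4.75 ft; q_6 = 3.49 × 2.65 × 4.75 = 43.93 ft³/s
Stations 1, 7 contribute zero (depth or velocity is 0).
Q = Σ qᵢ = 170.4 ft³/s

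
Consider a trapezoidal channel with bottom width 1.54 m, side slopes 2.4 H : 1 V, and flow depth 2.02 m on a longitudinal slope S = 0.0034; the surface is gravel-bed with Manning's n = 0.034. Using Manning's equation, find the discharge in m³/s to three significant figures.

23.2 m³/s

A = (b + z·y)·y = (1.54 + 2.4×2.02)×2.02 = 12.90 m²
P = b + 2y√(1+z²) = 1.54 + 2×2.02×√(1+2.4²) = 12.04 m
R = A/P = 12.90/12.04 = 1.071 m
Q = (1/n)·A·R^(2/3)·S^(1/2) = (1/0.034) × 12.90 × 1.071^(2/3) × 0.0034^(1/2) = 23.17 m³/s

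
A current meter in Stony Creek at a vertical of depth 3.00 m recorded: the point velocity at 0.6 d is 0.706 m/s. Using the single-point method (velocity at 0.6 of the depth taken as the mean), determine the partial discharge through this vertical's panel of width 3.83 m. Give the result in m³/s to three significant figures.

v̄ = v₀.₆ = 0.706 m/s
q = v̄ × d × w = 0.7060 × 3.00 × 3.83 = 8.112 m³/s

8.11 m³/s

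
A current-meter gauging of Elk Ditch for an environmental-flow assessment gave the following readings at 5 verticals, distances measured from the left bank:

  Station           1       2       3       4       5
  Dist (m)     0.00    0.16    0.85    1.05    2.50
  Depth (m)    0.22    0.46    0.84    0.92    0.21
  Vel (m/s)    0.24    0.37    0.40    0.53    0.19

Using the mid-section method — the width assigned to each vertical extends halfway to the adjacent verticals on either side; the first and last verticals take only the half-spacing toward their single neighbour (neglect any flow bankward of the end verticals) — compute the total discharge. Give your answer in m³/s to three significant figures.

0.657 m³/s

w_1 = (0.16 − 0.00)/2 = 0.08 m; q_1 = 0.24 × 0.22 × 0.08 = 0.004224 m³/s
w_2 = (0.85 − 0.00)/2 = 0.425 m; q_2 = 0.37 × 0.46 × 0.425 = 0.07234 m³/s
w_3 = (1.05 − 0.16)/2 = 0.445 m; q_3 = 0.40 × 0.84 × 0.445 = 0.1495 m³/s
w_4 = (2.50 − 0.85)/2 = 0.825 m; q_4 = 0.53 × 0.92 × 0.825 = 0.4023 m³/s
w_5 = (2.50 − 1.05)/2 = 0.725 m; q_5 = 0.19 × 0.21 × 0.725 = 0.02893 m³/s
Q = Σ qᵢ = 0.6573 m³/s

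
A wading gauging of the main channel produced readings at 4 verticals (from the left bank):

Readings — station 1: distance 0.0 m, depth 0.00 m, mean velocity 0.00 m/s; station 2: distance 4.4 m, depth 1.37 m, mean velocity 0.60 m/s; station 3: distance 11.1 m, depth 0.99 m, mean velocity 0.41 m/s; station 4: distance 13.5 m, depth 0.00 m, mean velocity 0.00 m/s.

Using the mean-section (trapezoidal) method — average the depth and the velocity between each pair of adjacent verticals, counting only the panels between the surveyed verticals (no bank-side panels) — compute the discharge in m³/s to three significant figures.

Panel 1-2: Δb = 4.4 m, d̄ = (0.00+1.37)/2 = 0.685, v̄ = (0.00+0.60)/2 = 0.3 → q = 4.4×0.685×0.3 = 0.9042 m³/s
Panel 2-3: Δb = 6.7 m, d̄ = (1.37+0.99)/2 = 1.18, v̄ = (0.60+0.41)/2 = 0.505 → q = 6.7×1.18×0.505 = 3.993 m³/s
Panel 3-4: Δb = 2.4 m, d̄ = (0.99+0.00)/2 = 0.495, v̄ = (0.41+0.00)/2 = 0.205 → q = 2.4×0.495×0.205 = 0.2435 m³/s
Q = Σ q = 5.140 m³/s

5.14 m³/s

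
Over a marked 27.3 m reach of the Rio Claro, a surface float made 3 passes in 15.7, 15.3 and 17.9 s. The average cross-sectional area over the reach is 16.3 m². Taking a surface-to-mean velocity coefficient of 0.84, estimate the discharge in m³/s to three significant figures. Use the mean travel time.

t̄ = (15.7 + 15.3 + 17.9) / 3 = 16.3 s
v_surface = L / t̄ = 27.3 / 16.3 = 1.675 m/s
v_mean = 0.84 × 1.675 = 1.407 m/s
Q = A × v_mean = 16.3 × 1.407 = 22.93 m³/s

22.9 m³/s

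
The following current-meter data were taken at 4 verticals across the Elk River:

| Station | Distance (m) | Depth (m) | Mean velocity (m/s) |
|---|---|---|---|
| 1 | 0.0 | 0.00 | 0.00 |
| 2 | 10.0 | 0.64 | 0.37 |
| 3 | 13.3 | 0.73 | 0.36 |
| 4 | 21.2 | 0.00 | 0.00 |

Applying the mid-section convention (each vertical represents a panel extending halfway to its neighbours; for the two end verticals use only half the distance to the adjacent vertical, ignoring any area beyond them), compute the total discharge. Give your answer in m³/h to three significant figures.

11000 m³/h

w_2 = (13.3 − 0.0)/2 = 6.65 m; q_2 = 0.37 × 0.64 × 6.65 = 1.575 m³/s
w_3 = (21.2 − 10.0)/2 = 5.6 m; q_3 = 0.36 × 0.73 × 5.6 = 1.472 m³/s
Stations 1, 4 contribute zero (depth or velocity is 0).
Q = Σ qᵢ = 3.046 m³/s
= 3.046 × 3600 = 10970 m³/h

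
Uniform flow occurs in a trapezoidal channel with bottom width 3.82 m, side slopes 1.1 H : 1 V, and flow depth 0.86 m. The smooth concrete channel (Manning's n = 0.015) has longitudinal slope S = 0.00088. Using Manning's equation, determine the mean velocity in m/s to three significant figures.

1.47 m/s

A = (b + z·y)·y = (3.82 + 1.1×0.86)×0.86 = 4.099 m²
P = b + 2y√(1+z²) = 3.82 + 2×0.86×√(1+1.1²) = 6.377 m
R = A/P = 4.099/6.377 = 0.6427 m
Q = (1/n)·A·R^(2/3)·S^(1/2) = (1/0.015) × 4.099 × 0.6427^(2/3) × 0.00088^(1/2) = 6.037 m³/s
V = Q/A = 6.037/4.099 = 1.473 m/s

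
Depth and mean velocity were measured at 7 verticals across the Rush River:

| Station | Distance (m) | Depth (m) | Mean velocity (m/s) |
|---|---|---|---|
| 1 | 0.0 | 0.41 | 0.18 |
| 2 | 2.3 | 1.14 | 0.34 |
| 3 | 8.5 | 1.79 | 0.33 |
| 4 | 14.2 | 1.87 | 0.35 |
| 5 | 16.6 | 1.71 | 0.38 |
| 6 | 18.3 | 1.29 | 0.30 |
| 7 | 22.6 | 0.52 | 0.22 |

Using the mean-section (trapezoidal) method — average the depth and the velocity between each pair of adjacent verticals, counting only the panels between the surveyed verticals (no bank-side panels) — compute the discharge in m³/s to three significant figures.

Panel 1-2: Δb = 2.3 m, d̄ = (0.41+1.14)/2 = 0.775, v̄ = (0.18+0.34)/2 = 0.26 → q = 2.3×0.775×0.26 = 0.4635 m³/s
Panel 2-3: Δb = 6.2 m, d̄ = (1.14+1.79)/2 = 1.465, v̄ = (0.34+0.33)/2 = 0.335 → q = 6.2×1.465×0.335 = 3.043 m³/s
Panel 3-4: Δb = 5.7 m, d̄ = (1.79+1.87)/2 = 1.83, v̄ = (0.33+0.35)/2 = 0.34 → q = 5.7×1.83×0.34 = 3.547 m³/s
Panel 4-5: Δb = 2.4 m, d̄ = (1.87+1.71)/2 = 1.79, v̄ = (0.35+0.38)/2 = 0.365 → q = 2.4×1.79×0.365 = 1.568 m³/s
Panel 5-6: Δb = 1.7 m, d̄ = (1.71+1.29)/2 = 1.5, v̄ = (0.38+0.30)/2 = 0.34 → q = 1.7×1.5×0.34 = 0.8670 m³/s
Panel 6-7: Δb = 4.3 m, d̄ = (1.29+0.52)/2 = 0.905, v̄ = (0.30+0.22)/2 = 0.26 → q = 4.3×0.905×0.26 = 1.012 m³/s
Q = Σ q = 10.50 m³/s

10.5 m³/s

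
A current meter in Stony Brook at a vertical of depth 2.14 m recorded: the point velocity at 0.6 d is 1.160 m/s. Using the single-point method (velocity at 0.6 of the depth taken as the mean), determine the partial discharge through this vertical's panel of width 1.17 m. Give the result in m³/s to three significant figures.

v̄ = v₀.₆ = 1.160 m/s
q = v̄ × d × w = 1.160 × 2.14 × 1.17 = 2.904 m³/s

2.90 m³/s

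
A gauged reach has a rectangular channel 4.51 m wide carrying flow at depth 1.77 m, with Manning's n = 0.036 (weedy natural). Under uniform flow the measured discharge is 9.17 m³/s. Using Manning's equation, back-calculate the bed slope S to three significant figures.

0.00173

A = b·y = 4.51 × 1.77 = 7.983 m²
P = b + 2y = 4.51 + 2×1.77 = 8.050 m
R = A/P = 7.983/8.050 = 0.9916 m
S = (Q·n / (1·A·R^(2/3)))² = (9.17×0.036 / (1×7.983×0.9944))² = 0.001729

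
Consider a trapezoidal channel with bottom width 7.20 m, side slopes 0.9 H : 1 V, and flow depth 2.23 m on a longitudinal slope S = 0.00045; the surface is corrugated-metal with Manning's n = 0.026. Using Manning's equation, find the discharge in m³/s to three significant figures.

A = (b + z·y)·y = (7.20 + 0.9×2.23)×2.23 = 20.53 m²
P = b + 2y√(1+z²) = 7.20 + 2×2.23×√(1+0.9²) = 13.20 m
R = A/P = 20.53/13.20 = 1.555 m
Q = (1/n)·A·R^(2/3)·S^(1/2) = (1/0.026) × 20.53 × 1.555^(2/3) × 0.00045^(1/2) = 22.49 m³/s

22.5 m³/s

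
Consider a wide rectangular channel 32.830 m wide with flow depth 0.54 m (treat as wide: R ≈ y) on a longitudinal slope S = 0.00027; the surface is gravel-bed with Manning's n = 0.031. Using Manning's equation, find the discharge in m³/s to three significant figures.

A = b·y = 32.830 × 0.54 = 17.73 m²
Wide channel: R ≈ y = 0.54 m
Q = (1/n)·A·R^(2/3)·S^(1/2) = (1/0.031) × 17.73 × 0.5400^(2/3) × 0.00027^(1/2) = 6.231 m³/s

6.23 m³/s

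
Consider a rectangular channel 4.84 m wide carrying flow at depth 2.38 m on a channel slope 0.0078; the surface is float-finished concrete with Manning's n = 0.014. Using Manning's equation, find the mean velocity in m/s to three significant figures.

7.12 m/s

A = b·y = 4.84 × 2.38 = 11.52 m²
P = b + 2y = 4.84 + 2×2.38 = 9.600 m
R = A/P = 11.52/9.600 = 1.200 m
Q = (1/n)·A·R^(2/3)·S^(1/2) = (1/0.014) × 11.52 × 1.200^(2/3) × 0.0078^(1/2) = 82.06 m³/s
V = Q/A = 82.06/11.52 = 7.123 m/s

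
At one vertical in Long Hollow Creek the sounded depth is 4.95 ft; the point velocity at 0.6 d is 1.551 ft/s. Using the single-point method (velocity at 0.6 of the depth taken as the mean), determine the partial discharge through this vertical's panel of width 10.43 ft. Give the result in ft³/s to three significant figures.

v̄ = v₀.₆ = 1.551 ft/s
q = v̄ × d × w = 1.551 × 4.95 × 10.43 = 80.08 ft³/s

80.1 ft³/s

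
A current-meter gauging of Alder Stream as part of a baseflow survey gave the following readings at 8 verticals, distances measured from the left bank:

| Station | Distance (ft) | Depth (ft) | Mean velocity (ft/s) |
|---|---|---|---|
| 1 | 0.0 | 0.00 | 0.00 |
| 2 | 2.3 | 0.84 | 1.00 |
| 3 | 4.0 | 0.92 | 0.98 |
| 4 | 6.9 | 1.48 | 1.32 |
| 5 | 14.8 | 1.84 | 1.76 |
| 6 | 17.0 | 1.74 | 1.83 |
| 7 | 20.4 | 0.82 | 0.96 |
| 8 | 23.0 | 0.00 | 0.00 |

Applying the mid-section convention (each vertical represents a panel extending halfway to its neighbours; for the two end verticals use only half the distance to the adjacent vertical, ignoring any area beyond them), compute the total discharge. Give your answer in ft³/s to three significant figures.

w_2 = (4.0 − 0.0)/2 = 2 ft; q_2 = 1.00 × 0.84 × 2 = 1.680 ft³/s
w_3 = (6.9 − 2.3)/2 = 2.3 ft; q_3 = 0.98 × 0.92 × 2.3 = 2.074 ft³/s
w_4 = (14.8 − 4.0)/2 = 5.4 ft; q_4 = 1.32 × 1.48 × 5.4 = 10.55 ft³/s
w_5 = (17.0 − 6.9)/2 = 5.05 ft; q_5 = 1.76 × 1.84 × 5.05 = 16.35 ft³/s
w_6 = (20.4 − 14.8)/2 = 2.8 ft; q_6 = 1.83 × 1.74 × 2.8 = 8.916 ft³/s
w_7 = (23.0 − 17.0)/2 = 3 ft; q_7 = 0.96 × 0.82 × 3 = 2.362 ft³/s
Stations 1, 8 contribute zero (depth or velocity is 0).
Q = Σ qᵢ = 41.93 ft³/s

41.9 ft³/s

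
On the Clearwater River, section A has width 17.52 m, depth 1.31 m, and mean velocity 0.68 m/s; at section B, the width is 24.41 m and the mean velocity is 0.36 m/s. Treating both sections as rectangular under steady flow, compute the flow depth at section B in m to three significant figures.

Q = A₁V₁ = (17.52×1.31) × 0.68 = 15.61 m³/s
d₂ = Q/(b₂ V₂) = 15.61/(24.41×0.36) = 1.776 m

1.78 m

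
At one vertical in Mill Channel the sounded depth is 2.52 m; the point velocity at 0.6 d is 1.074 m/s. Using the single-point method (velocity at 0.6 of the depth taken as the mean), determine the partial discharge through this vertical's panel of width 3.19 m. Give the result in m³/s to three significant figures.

8.63 m³/s

v̄ = v₀.₆ = 1.074 m/s
q = v̄ × d × w = 1.074 × 2.52 × 3.19 = 8.634 m³/s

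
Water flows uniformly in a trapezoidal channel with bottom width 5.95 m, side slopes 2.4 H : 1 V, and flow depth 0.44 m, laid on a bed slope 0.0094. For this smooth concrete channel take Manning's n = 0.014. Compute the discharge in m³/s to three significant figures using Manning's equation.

A = (b + z·y)·y = (5.95 + 2.4×0.44)×0.44 = 3.083 m²
P = b + 2y√(1+z²) = 5.95 + 2×0.44×√(1+2.4²) = 8.238 m
R = A/P = 3.083/8.238 = 0.3742 m
Q = (1/n)·A·R^(2/3)·S^(1/2) = (1/0.014) × 3.083 × 0.3742^(2/3) × 0.0094^(1/2) = 11.09 m³/s

11.1 m³/s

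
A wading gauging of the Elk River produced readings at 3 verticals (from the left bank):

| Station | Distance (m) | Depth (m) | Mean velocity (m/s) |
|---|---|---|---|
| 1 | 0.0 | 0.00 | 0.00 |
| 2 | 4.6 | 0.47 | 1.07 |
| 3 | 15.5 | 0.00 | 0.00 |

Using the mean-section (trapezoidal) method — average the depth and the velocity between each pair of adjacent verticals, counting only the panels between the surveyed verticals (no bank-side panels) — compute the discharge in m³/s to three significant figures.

1.95 m³/s

Panel 1-2: Δb = 4.6 m, d̄ = (0.00+0.47)/2 = 0.235, v̄ = (0.00+1.07)/2 = 0.535 → q = 4.6×0.235×0.535 = 0.5783 m³/s
Panel 2-3: Δb = 10.9 m, d̄ = (0.47+0.00)/2 = 0.235, v̄ = (1.07+0.00)/2 = 0.535 → q = 10.9×0.235×0.535 = 1.370 m³/s
Q = Σ q = 1.949 m³/s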